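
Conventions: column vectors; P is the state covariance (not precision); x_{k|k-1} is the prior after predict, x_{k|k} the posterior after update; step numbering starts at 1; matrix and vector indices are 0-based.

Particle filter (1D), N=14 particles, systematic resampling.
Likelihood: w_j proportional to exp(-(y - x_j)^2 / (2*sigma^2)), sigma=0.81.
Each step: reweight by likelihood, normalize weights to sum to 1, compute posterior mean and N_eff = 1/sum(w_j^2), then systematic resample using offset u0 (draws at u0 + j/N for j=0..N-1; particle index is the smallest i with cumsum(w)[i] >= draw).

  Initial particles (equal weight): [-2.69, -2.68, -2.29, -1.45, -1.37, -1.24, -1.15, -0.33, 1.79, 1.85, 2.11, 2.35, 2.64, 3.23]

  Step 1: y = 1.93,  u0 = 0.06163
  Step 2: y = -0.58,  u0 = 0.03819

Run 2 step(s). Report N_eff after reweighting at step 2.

N_eff = 7.4668

step 1: w=[0.0000, 0.0000, 0.0000, 0.0000, 0.0001, 0.0001, 0.0002, 0.0042, 0.2049, 0.2069, 0.2029, 0.1818, 0.1416, 0.0574]  mean=2.1621  Neff=5.4838  idx=[8, 8, 8, 9, 9, 10, 10, 10, 11, 11, 11, 12, 12, 13]
step 2: w=[0.1710, 0.1710, 0.1710, 0.1373, 0.1373, 0.0498, 0.0498, 0.0498, 0.0178, 0.0178, 0.0178, 0.0046, 0.0046, 0.0002]  mean=1.8923  Neff=7.4668  idx=[0, 0, 1, 1, 1, 2, 2, 3, 3, 4, 4, 5, 7, 9]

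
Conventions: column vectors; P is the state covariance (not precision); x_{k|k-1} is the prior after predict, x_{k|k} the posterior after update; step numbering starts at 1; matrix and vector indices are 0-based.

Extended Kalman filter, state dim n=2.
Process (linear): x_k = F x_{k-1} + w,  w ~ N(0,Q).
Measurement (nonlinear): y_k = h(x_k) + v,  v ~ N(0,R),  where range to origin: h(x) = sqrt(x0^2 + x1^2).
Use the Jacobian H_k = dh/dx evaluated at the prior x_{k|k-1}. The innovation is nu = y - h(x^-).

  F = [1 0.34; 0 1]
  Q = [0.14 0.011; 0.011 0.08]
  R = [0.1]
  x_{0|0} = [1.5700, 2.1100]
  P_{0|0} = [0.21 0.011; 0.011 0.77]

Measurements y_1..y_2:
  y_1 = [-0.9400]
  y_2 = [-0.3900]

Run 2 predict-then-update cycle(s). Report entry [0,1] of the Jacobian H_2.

step 1: x^-=[2.2874, 2.1100]  P^-=[0.4465 0.2838; 0.2838 0.8500]  H_jac=[0.7350 0.6780]  S=[1.0149]  K=[0.5130; 0.7734]  nu=[-4.0520]  x^+=[0.2088, -1.0239]  P^+=[0.1794 -0.1189; -0.1189 0.2429]
step 2: x^-=[-0.1393, -1.0239]  P^-=[0.2667 -0.0253; -0.0253 0.3229]  H_jac=[-0.1348 -0.9909]  S=[0.4151]  K=[-0.0263; -0.7625]  nu=[-1.4233]  x^+=[-0.1019, 0.0614]  P^+=[0.2664 -0.0336; -0.0336 0.0815]

H_jac[0,1] = -0.9909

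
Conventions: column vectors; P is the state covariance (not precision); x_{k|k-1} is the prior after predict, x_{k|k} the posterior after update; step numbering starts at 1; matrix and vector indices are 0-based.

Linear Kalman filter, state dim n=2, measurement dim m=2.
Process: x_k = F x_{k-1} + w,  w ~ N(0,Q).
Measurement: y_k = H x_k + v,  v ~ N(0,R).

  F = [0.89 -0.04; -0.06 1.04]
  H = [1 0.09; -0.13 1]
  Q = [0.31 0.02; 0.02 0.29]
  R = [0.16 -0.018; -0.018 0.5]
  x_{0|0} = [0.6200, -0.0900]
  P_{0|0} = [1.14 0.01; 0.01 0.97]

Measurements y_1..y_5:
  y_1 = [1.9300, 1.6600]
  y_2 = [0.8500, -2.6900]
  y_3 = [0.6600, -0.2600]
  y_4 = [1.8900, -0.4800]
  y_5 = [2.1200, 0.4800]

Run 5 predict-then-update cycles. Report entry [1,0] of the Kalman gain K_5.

K[1,0] = 0.0981

step 1: x^-=[0.5554, -0.1308]  P^-=[1.2138 -0.0719; -0.0719 1.3420]  S=[1.3718 -0.1261; -0.1261 1.8812]  K=[0.8743 -0.0635; 0.1023 0.7252]  nu=[1.3864, 1.8630]  x^+=[1.6492, 1.3620]  P^+=[0.1436 -0.0288; -0.0288 0.3570]
step 2: x^-=[1.4133, 1.3176]  P^-=[0.4264 -0.0293; -0.0293 0.6803]  S=[0.5866 -0.0411; -0.0411 1.1951]  K=[0.7191 -0.0461; 0.0948 0.5757]  nu=[-0.6819, -3.8238]  x^+=[1.0993, -0.9484]  P^+=[0.1178 -0.0207; -0.0207 0.2834]
step 3: x^-=[1.0163, -1.0522]  P^-=[0.4052 -0.0173; -0.0173 0.5996]  S=[0.5669 -0.0338; -0.0338 1.1109]  K=[0.7095 -0.0414; 0.0972 0.5447]  nu=[-0.2616, 0.9244]  x^+=[0.7924, -0.5742]  P^+=[0.1159 -0.0184; -0.0184 0.2682]
step 4: x^-=[0.7282, -0.6447]  P^-=[0.4036 -0.0144; -0.0144 0.5828]  S=[0.5657 -0.0323; -0.0323 1.0934]  K=[0.7088 -0.0403; 0.0979 0.5376]  nu=[1.2198, 0.2594]  x^+=[1.5824, -0.3858]  P^+=[0.1157 -0.0178; -0.0178 0.2647]
step 5: x^-=[1.4238, -0.4962]  P^-=[0.4034 -0.0137; -0.0137 0.5790]  S=[0.5656 -0.0319; -0.0319 1.0894]  K=[0.7087 -0.0400; 0.0981 0.5360]  nu=[0.7409, 1.1613]  x^+=[1.9024, 0.1989]  P^+=[0.1157 -0.0177; -0.0177 0.2639]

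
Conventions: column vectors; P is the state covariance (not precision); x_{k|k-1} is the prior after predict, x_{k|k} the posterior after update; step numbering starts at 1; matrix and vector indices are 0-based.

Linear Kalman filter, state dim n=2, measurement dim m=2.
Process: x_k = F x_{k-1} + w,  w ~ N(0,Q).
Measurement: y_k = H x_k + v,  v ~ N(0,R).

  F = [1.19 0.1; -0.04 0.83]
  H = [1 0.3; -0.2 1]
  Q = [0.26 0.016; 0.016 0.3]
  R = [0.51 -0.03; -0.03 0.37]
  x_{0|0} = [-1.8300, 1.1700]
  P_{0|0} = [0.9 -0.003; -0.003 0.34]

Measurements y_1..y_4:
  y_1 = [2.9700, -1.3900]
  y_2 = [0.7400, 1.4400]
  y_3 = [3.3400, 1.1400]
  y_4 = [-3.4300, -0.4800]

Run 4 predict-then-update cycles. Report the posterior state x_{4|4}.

x_post = [-0.6451, -0.3141]

step 1: x^-=[-2.0607, 1.0443]  P^-=[1.5372 -0.0016; -0.0016 0.5359]  S=[2.0945 -0.1782; -0.1782 0.9680]  K=[0.7178 -0.1871; 0.1251 0.5769]  nu=[4.7174, -2.8464]  x^+=[1.8580, -0.0079]  P^+=[0.3763 -0.0155; -0.0155 0.2066]
step 2: x^-=[2.2102, -0.0809]  P^-=[0.7913 -0.0000; -0.0000 0.4440]  S=[1.3413 -0.0551; -0.0551 0.8456]  K=[0.5838 -0.1491; 0.1212 0.5329]  nu=[-1.4460, 1.9629]  x^+=[1.0733, 0.7900]  P^+=[0.3057 -0.0116; -0.0116 0.1912]
step 3: x^-=[1.3562, 0.6128]  P^-=[0.6921 0.0060; 0.0060 0.4330]  S=[1.2446 -0.0329; -0.0329 0.8283]  K=[0.5538 -0.1379; 0.1231 0.5262]  nu=[1.8000, 0.7985]  x^+=[2.2430, 1.2544]  P^+=[0.2895 -0.0097; -0.0097 0.1891]
step 4: x^-=[2.7946, 0.9515]  P^-=[0.6696 0.0083; 0.0083 0.4314]  S=[1.2234 -0.0267; -0.0267 0.8248]  K=[0.5464 -0.1346; 0.1240 0.5250]  nu=[-6.5100, -0.8726]  x^+=[-0.6451, -0.3141]  P^+=[0.2854 -0.0091; -0.0091 0.1887]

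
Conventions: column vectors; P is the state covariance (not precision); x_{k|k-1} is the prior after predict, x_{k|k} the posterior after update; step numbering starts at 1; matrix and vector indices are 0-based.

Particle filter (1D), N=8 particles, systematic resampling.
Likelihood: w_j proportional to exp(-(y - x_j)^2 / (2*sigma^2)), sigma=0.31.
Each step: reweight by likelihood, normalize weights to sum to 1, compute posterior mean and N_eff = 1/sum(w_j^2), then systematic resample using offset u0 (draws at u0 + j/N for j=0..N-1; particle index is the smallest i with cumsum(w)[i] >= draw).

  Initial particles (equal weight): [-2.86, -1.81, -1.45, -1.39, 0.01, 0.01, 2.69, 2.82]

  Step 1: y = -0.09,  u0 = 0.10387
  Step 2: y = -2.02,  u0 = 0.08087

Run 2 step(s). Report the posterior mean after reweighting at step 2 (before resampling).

step 1: w=[0.0000, 0.0000, 0.0000, 0.0001, 0.4999, 0.4999, 0.0000, 0.0000]  mean=0.0098  Neff=2.0005  idx=[4, 4, 4, 4, 5, 5, 5, 5]
step 2: w=[0.1250, 0.1250, 0.1250, 0.1250, 0.1250, 0.1250, 0.1250, 0.1250]  mean=0.0100  Neff=8.0000  idx=[0, 1, 2, 3, 4, 5, 6, 7]

post_mean = 0.0100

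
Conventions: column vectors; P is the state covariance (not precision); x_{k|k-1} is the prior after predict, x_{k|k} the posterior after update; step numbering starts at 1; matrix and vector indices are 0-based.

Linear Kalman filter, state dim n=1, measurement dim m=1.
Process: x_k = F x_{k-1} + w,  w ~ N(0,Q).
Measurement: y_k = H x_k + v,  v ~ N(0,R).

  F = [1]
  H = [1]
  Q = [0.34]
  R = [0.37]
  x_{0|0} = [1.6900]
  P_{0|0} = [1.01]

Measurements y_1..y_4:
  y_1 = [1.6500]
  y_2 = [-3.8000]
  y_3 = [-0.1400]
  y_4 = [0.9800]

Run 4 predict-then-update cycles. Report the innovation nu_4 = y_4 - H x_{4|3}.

step 1: x^-=[1.6900]  P^-=[1.3500]  S=[1.7200]  K=[0.7849]  nu=[-0.0400]  x^+=[1.6586]  P^+=[0.2904]
step 2: x^-=[1.6586]  P^-=[0.6304]  S=[1.0004]  K=[0.6302]  nu=[-5.4586]  x^+=[-1.7811]  P^+=[0.2332]
step 3: x^-=[-1.7811]  P^-=[0.5732]  S=[0.9432]  K=[0.6077]  nu=[1.6411]  x^+=[-0.7838]  P^+=[0.2248]
step 4: x^-=[-0.7838]  P^-=[0.5648]  S=[0.9348]  K=[0.6042]  nu=[1.7638]  x^+=[0.2819]  P^+=[0.2236]

innov = [1.7638]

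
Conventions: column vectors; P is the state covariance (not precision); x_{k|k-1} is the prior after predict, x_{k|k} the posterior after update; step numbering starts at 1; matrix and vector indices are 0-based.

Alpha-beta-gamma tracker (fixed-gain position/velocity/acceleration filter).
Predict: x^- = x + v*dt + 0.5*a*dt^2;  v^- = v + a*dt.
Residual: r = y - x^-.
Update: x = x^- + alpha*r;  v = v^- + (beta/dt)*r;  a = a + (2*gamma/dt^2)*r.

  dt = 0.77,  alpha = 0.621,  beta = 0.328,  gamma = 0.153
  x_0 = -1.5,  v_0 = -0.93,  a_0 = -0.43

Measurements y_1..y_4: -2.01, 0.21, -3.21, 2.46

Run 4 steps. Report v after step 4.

v_post = 2.0613

step 1: x_pred=-2.3436  r=0.3336  x^+=-2.1364  v^+=-1.1190  a^+=-0.2578
step 2: x_pred=-3.0745  r=3.2845  x^+=-1.0348  v^+=0.0816  a^+=1.4373
step 3: x_pred=-0.5459  r=-2.6641  x^+=-2.2003  v^+=0.0535  a^+=0.0624
step 4: x_pred=-2.1407  r=4.6007  x^+=0.7164  v^+=2.0613  a^+=2.4368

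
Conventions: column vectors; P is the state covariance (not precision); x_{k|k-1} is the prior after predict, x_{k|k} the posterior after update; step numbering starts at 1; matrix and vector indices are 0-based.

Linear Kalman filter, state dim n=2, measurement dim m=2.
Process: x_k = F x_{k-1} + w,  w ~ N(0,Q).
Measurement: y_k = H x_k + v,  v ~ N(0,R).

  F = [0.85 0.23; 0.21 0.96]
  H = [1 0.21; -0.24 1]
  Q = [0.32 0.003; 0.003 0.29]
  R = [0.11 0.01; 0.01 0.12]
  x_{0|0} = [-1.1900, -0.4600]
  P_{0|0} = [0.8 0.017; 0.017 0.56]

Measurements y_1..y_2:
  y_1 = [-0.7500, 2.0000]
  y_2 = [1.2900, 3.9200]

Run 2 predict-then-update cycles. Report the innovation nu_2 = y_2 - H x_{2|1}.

innov = [1.6295, 2.6467]

step 1: x^-=[-1.1173, -0.6915]  P^-=[0.9343 0.2841; 0.2841 0.8482]  S=[1.2010 0.2337; 0.2337 0.8857]  K=[0.8585 -0.1589; 0.2251 0.8214]  nu=[0.5125, 2.4233]  x^+=[-1.0624, 1.4143]  P^+=[0.0905 0.0112; 0.0112 0.1035]
step 2: x^-=[-0.5778, 1.1346]  P^-=[0.3952 0.0517; 0.0517 0.3939]  S=[0.5443 0.0470; 0.0470 0.5119]  K=[0.7593 -0.1540; 0.1841 0.7284]  nu=[1.6295, 2.6467]  x^+=[0.2521, 3.3626]  P^+=[0.0802 0.0084; 0.0084 0.0913]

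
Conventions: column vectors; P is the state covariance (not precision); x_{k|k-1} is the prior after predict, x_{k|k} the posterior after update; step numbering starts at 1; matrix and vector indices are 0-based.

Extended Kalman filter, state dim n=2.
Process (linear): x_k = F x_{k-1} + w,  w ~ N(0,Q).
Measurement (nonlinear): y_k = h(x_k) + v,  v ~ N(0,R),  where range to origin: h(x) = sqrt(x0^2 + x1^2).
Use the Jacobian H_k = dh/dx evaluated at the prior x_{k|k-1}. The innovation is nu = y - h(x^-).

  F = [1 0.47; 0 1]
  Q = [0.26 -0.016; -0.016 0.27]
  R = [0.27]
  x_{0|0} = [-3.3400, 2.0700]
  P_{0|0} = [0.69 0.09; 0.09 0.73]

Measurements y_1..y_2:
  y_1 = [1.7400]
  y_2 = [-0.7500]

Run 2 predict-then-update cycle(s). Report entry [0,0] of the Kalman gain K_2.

K[0,0] = 0.2272

step 1: x^-=[-2.3671, 2.0700]  P^-=[1.1959 0.4171; 0.4171 1.0000]  H_jac=[-0.7528 0.6583]  S=[0.9676]  K=[-0.6466; 0.3558]  nu=[-1.4045]  x^+=[-1.4590, 1.5702]  P^+=[0.7913 0.6397; 0.6397 0.8775]
step 2: x^-=[-0.7210, 1.5702]  P^-=[1.8465 1.0361; 1.0361 1.1475]  H_jac=[-0.4173 0.9088]  S=[0.7534]  K=[0.2272; 0.8103]  nu=[-2.4778]  x^+=[-1.2838, -0.4376]  P^+=[1.8076 0.8975; 0.8975 0.6528]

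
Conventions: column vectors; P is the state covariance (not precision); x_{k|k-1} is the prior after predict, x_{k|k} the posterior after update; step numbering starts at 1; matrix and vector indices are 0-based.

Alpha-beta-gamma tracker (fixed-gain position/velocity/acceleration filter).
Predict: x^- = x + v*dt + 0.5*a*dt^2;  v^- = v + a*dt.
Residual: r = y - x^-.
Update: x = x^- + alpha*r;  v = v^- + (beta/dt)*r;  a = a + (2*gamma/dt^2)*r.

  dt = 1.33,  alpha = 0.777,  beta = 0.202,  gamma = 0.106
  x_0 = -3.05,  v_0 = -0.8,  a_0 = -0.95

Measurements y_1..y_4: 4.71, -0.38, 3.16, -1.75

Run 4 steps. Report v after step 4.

step 1: x_pred=-4.9542  r=9.6642  x^+=2.5549  v^+=-0.5957  a^+=0.2082
step 2: x_pred=1.9468  r=-2.3268  x^+=0.1389  v^+=-0.6721  a^+=-0.0706
step 3: x_pred=-0.8175  r=3.9775  x^+=2.2730  v^+=-0.1619  a^+=0.4061
step 4: x_pred=2.4168  r=-4.1668  x^+=-0.8208  v^+=-0.2547  a^+=-0.0933

v_post = -0.2547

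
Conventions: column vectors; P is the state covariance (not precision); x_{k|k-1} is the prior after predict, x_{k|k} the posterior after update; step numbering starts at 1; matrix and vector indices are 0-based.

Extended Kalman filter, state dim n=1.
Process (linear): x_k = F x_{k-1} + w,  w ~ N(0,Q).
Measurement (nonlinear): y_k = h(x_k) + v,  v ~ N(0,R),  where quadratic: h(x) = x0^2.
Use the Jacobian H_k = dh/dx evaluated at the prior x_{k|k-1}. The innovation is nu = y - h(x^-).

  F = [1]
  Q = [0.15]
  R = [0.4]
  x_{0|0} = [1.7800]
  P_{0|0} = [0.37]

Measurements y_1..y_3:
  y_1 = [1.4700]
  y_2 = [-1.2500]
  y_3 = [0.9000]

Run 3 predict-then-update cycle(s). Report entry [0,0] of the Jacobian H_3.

step 1: x^-=[1.7800]  P^-=[0.5200]  H_jac=[3.5600]  S=[6.9903]  K=[0.2648]  nu=[-1.6984]  x^+=[1.3302]  P^+=[0.0298]
step 2: x^-=[1.3302]  P^-=[0.1798]  H_jac=[2.6604]  S=[1.6723]  K=[0.2860]  nu=[-3.0195]  x^+=[0.4667]  P^+=[0.0430]
step 3: x^-=[0.4667]  P^-=[0.1930]  H_jac=[0.9335]  S=[0.5682]  K=[0.3171]  nu=[0.6822]  x^+=[0.6830]  P^+=[0.1359]

H_jac[0,0] = 0.9335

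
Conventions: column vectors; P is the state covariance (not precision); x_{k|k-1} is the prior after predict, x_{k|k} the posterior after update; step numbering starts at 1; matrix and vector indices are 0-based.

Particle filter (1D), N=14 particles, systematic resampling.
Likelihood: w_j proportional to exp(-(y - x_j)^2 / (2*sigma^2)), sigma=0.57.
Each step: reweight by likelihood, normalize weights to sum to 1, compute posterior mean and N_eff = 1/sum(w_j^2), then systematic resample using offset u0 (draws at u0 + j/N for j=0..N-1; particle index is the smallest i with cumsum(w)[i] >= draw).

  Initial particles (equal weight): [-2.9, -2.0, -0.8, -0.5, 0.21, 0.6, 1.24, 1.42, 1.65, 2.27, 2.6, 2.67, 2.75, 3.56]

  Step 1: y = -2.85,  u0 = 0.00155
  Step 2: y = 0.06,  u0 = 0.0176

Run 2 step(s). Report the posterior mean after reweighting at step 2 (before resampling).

step 1: w=[0.7508, 0.2479, 0.0012, 0.0002, 0.0000, 0.0000, 0.0000, 0.0000, 0.0000, 0.0000, 0.0000, 0.0000, 0.0000, 0.0000]  mean=-2.6741  Neff=1.5997  idx=[0, 0, 0, 0, 0, 0, 0, 0, 0, 0, 0, 1, 1, 1]
step 2: w=[0.0003, 0.0003, 0.0003, 0.0003, 0.0003, 0.0003, 0.0003, 0.0003, 0.0003, 0.0003, 0.0003, 0.3322, 0.3322, 0.3322]  mean=-2.0031  Neff=3.0211  idx=[11, 11, 11, 11, 11, 12, 12, 12, 12, 12, 13, 13, 13, 13]

post_mean = -2.0031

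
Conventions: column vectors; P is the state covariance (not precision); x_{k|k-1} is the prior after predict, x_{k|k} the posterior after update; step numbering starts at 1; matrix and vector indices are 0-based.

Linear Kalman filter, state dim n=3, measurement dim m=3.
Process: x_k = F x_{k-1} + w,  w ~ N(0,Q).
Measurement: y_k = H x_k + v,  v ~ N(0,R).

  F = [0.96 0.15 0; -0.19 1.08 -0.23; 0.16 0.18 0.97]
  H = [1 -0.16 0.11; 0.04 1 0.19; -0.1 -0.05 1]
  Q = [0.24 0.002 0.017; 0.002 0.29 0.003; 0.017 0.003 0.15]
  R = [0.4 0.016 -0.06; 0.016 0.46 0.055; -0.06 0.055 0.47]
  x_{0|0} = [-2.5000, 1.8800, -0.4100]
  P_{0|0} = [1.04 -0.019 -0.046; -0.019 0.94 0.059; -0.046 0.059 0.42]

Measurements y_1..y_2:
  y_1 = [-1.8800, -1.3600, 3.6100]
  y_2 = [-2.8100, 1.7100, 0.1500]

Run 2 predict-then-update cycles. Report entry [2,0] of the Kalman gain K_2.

step 1: x^-=[-2.1180, 2.5997, -0.4593]  P^-=[1.2141 -0.0465 0.1641; -0.0465 1.4206 0.1273; 0.1641 0.1273 0.6075]  S=[1.7044 -0.1542 0.0396; -0.1542 1.9517 0.2288; 0.0396 0.2288 1.0472]  K=[0.7342 0.0752 -0.0012; -0.0827 0.7447 -0.1014; 0.1178 0.0740 0.5378]  nu=[0.7045, -3.7877, 3.9875]  x^+=[-1.8903, -0.6837, 1.4877]  P^+=[0.3016 0.0358 -0.0085; 0.0358 0.3307 0.0184; -0.0085 0.0184 0.2498]
step 2: x^-=[-1.9173, -0.7214, 1.0175]  P^-=[0.5357 0.0379 0.0740; 0.0379 0.6753 0.0277; 0.0740 0.0277 0.4093]  S=[0.9611 -0.0078 0.0042; -0.0078 1.1656 0.1220; 0.0042 0.1220 0.8692]  K=[0.5600 0.0657 0.0094; -0.0646 0.5946 -0.0945; 0.1177 0.0463 0.4537]  nu=[-1.1201, 2.3148, -1.0953]  x^+=[-2.4027, 0.8308, 0.4960]  P^+=[0.2295 0.0307 -0.0011; 0.0307 0.2645 0.0085; -0.0011 0.0085 0.2091]

K[2,0] = 0.1177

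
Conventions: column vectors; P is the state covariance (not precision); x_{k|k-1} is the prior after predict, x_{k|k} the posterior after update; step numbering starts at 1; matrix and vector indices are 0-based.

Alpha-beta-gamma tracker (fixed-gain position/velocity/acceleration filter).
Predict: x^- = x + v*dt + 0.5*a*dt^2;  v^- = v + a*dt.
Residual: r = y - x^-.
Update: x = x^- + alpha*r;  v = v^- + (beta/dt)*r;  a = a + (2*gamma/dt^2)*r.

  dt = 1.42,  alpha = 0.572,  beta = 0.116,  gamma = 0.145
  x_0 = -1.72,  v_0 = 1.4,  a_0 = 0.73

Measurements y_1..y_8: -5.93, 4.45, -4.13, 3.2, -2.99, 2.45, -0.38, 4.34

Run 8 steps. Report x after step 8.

step 1: x_pred=1.0040  r=-6.9340  x^+=-2.9623  v^+=1.8702  a^+=-0.2673
step 2: x_pred=-0.5761  r=5.0261  x^+=2.2988  v^+=1.9012  a^+=0.4556
step 3: x_pred=5.4580  r=-9.5880  x^+=-0.0264  v^+=1.7650  a^+=-0.9233
step 4: x_pred=1.5490  r=1.6510  x^+=2.4934  v^+=0.5887  a^+=-0.6859
step 5: x_pred=2.6378  r=-5.6278  x^+=-0.5813  v^+=-0.8450  a^+=-1.4953
step 6: x_pred=-3.2888  r=5.7388  x^+=-0.0062  v^+=-2.4995  a^+=-0.6699
step 7: x_pred=-4.2309  r=3.8509  x^+=-2.0282  v^+=-3.1362  a^+=-0.1161
step 8: x_pred=-6.5987  r=10.9387  x^+=-0.3418  v^+=-2.4075  a^+=1.4571

x_post = -0.3418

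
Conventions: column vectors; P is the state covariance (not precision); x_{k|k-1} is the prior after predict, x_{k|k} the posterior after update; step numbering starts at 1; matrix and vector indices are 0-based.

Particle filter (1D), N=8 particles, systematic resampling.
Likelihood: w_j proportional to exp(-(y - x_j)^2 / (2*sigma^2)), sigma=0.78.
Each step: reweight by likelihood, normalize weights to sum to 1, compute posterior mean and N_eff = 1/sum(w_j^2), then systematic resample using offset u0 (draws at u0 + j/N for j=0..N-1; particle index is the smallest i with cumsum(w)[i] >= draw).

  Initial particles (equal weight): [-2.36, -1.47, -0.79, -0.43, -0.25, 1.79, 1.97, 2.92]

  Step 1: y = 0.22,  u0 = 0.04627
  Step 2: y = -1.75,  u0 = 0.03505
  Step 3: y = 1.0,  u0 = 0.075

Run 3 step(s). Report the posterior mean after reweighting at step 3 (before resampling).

post_mean = -0.4331

step 1: w=[0.0018, 0.0418, 0.1890, 0.3088, 0.3645, 0.0576, 0.0353, 0.0011]  mean=-0.2631  Neff=3.6998  idx=[2, 2, 3, 3, 4, 4, 4, 5]
step 2: w=[0.2484, 0.2484, 0.1265, 0.1265, 0.0834, 0.0834, 0.0834, 0.0000]  mean=-0.5638  Neff=5.6728  idx=[0, 0, 1, 1, 2, 3, 4, 5]
step 3: w=[0.0592, 0.0592, 0.0592, 0.0592, 0.1535, 0.1535, 0.2281, 0.2281]  mean=-0.4331  Neff=6.0526  idx=[1, 3, 4, 5, 6, 6, 7, 7]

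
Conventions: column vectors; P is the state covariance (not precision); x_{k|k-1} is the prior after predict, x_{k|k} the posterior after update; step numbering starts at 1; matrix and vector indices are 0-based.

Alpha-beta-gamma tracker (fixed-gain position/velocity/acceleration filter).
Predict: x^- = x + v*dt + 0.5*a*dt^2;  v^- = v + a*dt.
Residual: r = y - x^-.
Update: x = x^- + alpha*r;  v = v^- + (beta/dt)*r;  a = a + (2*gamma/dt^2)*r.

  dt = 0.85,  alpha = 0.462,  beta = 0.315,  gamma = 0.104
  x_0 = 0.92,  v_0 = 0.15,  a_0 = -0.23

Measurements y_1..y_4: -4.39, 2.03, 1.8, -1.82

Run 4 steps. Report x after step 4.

x_post = -0.7940

step 1: x_pred=0.9644  r=-5.3544  x^+=-1.5093  v^+=-2.0298  a^+=-1.7715
step 2: x_pred=-3.8746  r=5.9046  x^+=-1.1467  v^+=-1.3474  a^+=-0.0716
step 3: x_pred=-2.3178  r=4.1178  x^+=-0.4154  v^+=0.1178  a^+=1.1139
step 4: x_pred=0.0871  r=-1.9071  x^+=-0.7940  v^+=0.3578  a^+=0.5648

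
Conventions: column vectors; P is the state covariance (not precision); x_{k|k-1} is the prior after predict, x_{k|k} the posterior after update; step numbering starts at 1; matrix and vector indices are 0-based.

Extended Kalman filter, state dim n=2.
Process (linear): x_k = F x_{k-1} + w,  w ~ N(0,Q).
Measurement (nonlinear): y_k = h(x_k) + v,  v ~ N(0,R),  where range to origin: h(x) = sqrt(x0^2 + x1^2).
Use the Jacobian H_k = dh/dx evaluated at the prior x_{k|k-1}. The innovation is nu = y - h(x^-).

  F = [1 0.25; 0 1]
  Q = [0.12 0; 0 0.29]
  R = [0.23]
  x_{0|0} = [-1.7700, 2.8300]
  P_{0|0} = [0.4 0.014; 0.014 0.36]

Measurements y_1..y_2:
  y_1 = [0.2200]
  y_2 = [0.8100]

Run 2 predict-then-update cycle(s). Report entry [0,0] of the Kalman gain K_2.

K[0,0] = -0.3393

step 1: x^-=[-1.0625, 2.8300]  P^-=[0.5495 0.1040; 0.1040 0.6500]  H_jac=[-0.3515 0.9362]  S=[0.7991]  K=[-0.1199; 0.7157]  nu=[-2.8029]  x^+=[-0.7266, 0.8239]  P^+=[0.5380 0.1726; 0.1726 0.2406]
step 2: x^-=[-0.5206, 0.8239]  P^-=[0.7593 0.2327; 0.2327 0.5306]  H_jac=[-0.5342 0.8454]  S=[0.6157]  K=[-0.3393; 0.5266]  nu=[-0.1646]  x^+=[-0.4648, 0.7372]  P^+=[0.6885 0.3427; 0.3427 0.3598]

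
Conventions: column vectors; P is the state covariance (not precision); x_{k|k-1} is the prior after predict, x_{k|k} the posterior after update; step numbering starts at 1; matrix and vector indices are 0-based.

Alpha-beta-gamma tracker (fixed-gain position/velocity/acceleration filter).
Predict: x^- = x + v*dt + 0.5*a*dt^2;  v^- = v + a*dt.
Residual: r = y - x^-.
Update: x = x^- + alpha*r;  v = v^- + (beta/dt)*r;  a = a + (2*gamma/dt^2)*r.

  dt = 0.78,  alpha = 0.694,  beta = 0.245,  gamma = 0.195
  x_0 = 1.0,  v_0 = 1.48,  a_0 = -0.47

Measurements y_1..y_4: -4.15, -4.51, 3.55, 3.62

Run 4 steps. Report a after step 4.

a_post = 7.4056

step 1: x_pred=2.0114  r=-6.1614  x^+=-2.2646  v^+=-0.8219  a^+=-4.4196
step 2: x_pred=-4.2502  r=-0.2598  x^+=-4.4305  v^+=-4.3509  a^+=-4.5862
step 3: x_pred=-9.2193  r=12.7693  x^+=-0.3574  v^+=-3.9172  a^+=3.5992
step 4: x_pred=-2.3179  r=5.9379  x^+=1.8030  v^+=0.7553  a^+=7.4056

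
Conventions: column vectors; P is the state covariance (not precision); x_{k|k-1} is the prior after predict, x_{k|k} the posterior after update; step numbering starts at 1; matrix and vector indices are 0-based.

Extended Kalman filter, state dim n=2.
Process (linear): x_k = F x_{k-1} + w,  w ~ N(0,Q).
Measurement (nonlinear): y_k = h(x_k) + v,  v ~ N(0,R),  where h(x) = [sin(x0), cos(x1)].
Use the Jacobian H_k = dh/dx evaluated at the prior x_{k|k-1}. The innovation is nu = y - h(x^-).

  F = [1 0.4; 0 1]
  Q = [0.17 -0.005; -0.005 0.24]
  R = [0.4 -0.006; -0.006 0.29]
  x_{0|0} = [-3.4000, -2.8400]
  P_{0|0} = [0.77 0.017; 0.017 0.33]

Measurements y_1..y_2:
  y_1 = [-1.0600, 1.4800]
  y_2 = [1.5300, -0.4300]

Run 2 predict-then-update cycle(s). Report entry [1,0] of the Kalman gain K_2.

K[1,0] = -0.0583

step 1: x^-=[-4.5360, -2.8400]  P^-=[1.0064 0.1440; 0.1440 0.5700]  H_jac=[-0.1755 0.0000; 0.0000 0.2970]  S=[0.4310 -0.0135; -0.0135 0.3403]  K=[-0.4063 0.1096; -0.0431 0.4958]  nu=[-2.0445, 2.4349]  x^+=[-3.4385, -1.5446]  P^+=[0.9300 0.1152; 0.1152 0.4850]
step 2: x^-=[-4.0563, -1.5446]  P^-=[1.2697 0.3042; 0.3042 0.7250]  H_jac=[-0.6100 0.0000; 0.0000 0.9997]  S=[0.8724 -0.1915; -0.1915 1.0145]  K=[-0.8575 0.1379; -0.0583 0.7034]  nu=[0.7376, -0.4562]  x^+=[-4.7517, -1.9085]  P^+=[0.5636 0.0451; 0.0451 0.2044]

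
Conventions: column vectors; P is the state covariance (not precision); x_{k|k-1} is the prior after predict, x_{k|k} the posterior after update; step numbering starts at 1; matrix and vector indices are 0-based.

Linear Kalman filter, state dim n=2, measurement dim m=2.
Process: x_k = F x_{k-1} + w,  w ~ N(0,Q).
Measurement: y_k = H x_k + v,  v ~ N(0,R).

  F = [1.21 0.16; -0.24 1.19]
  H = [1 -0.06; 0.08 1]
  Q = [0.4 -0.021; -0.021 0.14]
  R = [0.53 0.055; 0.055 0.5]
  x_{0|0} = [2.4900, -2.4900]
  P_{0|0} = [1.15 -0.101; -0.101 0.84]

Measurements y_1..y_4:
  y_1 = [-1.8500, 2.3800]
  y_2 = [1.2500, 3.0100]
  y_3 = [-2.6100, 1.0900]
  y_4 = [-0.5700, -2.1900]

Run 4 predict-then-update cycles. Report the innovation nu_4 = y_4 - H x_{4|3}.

step 1: x^-=[2.6145, -3.5607]  P^-=[2.0661 -0.3366; -0.3366 1.4535]  S=[2.6417 -0.2019; -0.2019 1.9128]  K=[0.7893 -0.0062; -0.1043 0.7348]  nu=[-4.6781, 5.7315]  x^+=[-1.1136, 1.1384]  P^+=[0.4184 0.0068; 0.0068 0.3611]
step 2: x^-=[-1.1653, 1.6220]  P^-=[1.0244 -0.0642; -0.0642 0.6716]  S=[1.5646 0.0328; 0.0328 1.1678]  K=[0.6573 -0.0032; -0.0788 0.5729]  nu=[2.5127, 1.4812]  x^+=[0.4814, 2.2726]  P^+=[0.3486 0.0066; 0.0066 0.2816]
step 3: x^-=[0.9462, 2.5888]  P^-=[0.9202 -0.0593; -0.0593 0.5550]  S=[1.4593 0.0363; 0.0363 1.0514]  K=[0.6332 -0.0082; -0.0765 0.5260]  nu=[-3.4008, -1.5745]  x^+=[-1.1943, 2.0209]  P^+=[0.3354 0.0039; 0.0039 0.2585]
step 4: x^-=[-1.1217, 2.6915]  P^-=[0.8991 -0.0638; -0.0638 0.5231]  S=[1.4387 0.0321; 0.0321 1.0187]  K=[0.6279 -0.0118; -0.0775 0.5110]  nu=[0.7132, -4.7918]  x^+=[-0.6176, 0.1877]  P^+=[0.3323 0.0021; 0.0021 0.2511]

innov = [0.7132, -4.7918]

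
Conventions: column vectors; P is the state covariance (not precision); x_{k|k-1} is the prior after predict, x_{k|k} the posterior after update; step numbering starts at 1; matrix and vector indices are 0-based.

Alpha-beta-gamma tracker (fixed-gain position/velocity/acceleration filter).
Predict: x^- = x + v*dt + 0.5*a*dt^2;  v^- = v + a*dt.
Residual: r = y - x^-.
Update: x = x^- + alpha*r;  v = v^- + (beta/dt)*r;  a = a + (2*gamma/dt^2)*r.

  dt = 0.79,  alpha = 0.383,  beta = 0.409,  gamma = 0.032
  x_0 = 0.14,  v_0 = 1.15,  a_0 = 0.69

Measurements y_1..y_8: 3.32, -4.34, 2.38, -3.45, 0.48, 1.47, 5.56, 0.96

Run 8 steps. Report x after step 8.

x_post = 3.9122

step 1: x_pred=1.2638  r=2.0562  x^+=2.0513  v^+=2.7596  a^+=0.9009
step 2: x_pred=4.5126  r=-8.8526  x^+=1.1220  v^+=-1.1118  a^+=-0.0070
step 3: x_pred=0.2415  r=2.1385  x^+=1.0605  v^+=-0.0102  a^+=0.2123
step 4: x_pred=1.1188  r=-4.5688  x^+=-0.6311  v^+=-2.2078  a^+=-0.2562
step 5: x_pred=-2.4552  r=2.9352  x^+=-1.3310  v^+=-0.8906  a^+=0.0448
step 6: x_pred=-2.0205  r=3.4905  x^+=-0.6837  v^+=0.9520  a^+=0.4028
step 7: x_pred=0.1941  r=5.3659  x^+=2.2492  v^+=4.0482  a^+=0.9530
step 8: x_pred=5.7447  r=-4.7847  x^+=3.9122  v^+=2.3240  a^+=0.4624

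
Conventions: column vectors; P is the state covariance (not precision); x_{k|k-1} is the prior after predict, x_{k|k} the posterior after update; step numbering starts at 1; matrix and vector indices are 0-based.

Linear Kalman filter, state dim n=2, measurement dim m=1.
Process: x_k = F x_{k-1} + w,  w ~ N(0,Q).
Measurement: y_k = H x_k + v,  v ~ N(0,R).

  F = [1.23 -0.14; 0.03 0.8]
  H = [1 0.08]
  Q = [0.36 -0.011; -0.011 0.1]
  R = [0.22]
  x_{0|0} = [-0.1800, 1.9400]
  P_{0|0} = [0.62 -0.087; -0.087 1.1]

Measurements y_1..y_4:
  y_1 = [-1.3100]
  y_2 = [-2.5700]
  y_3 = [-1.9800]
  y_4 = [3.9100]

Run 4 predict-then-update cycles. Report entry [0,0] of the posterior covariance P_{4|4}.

step 1: x^-=[-0.4930, 1.5466]  P^-=[1.3495 -0.1966; -0.1966 0.8004]  S=[1.5432]  K=[0.8643; -0.0859]  nu=[-0.9407]  x^+=[-1.3061, 1.6274]  P^+=[0.1967 -0.0820; -0.0820 0.7890]
step 2: x^-=[-1.8343, 1.2627]  P^-=[0.7013 -0.1725; -0.1725 0.6012]  S=[0.8976]  K=[0.7660; -0.1386]  nu=[-0.8367]  x^+=[-2.4752, 1.3787]  P^+=[0.1747 -0.0772; -0.0772 0.5840]
step 3: x^-=[-3.2375, 1.0287]  P^-=[0.6623 -0.1456; -0.1456 0.4702]  S=[0.8620]  K=[0.7548; -0.1253]  nu=[1.1752]  x^+=[-2.3504, 0.8815]  P^+=[0.1712 -0.0641; -0.0641 0.4567]
step 4: x^-=[-3.0145, 0.6347]  P^-=[0.6500 -0.1186; -0.1186 0.3893]  S=[0.8535]  K=[0.7504; -0.1025]  nu=[6.8737]  x^+=[2.1439, -0.0698]  P^+=[0.1693 -0.0530; -0.0530 0.3804]

P_post[0,0] = 0.1693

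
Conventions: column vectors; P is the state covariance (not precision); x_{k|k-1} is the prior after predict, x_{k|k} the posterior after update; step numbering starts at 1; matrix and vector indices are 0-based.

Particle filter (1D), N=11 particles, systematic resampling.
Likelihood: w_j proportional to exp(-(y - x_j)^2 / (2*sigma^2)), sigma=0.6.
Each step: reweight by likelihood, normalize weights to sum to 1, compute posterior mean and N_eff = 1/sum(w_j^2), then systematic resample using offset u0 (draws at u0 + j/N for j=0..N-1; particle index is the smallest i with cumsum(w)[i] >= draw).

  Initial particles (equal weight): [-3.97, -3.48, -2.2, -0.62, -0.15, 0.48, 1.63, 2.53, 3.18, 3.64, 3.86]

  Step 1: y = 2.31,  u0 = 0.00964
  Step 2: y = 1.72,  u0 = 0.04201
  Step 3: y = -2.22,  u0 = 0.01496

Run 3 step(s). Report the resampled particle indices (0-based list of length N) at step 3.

resampled_idx = [0, 0, 1, 1, 2, 2, 3, 3, 4, 4, 5]

step 1: w=[0.0000, 0.0000, 0.0000, 0.0000, 0.0001, 0.0049, 0.2710, 0.4815, 0.1800, 0.0441, 0.0183]  mean=2.4661  Neff=2.9410  idx=[6, 6, 6, 7, 7, 7, 7, 7, 7, 8, 8]
step 2: w=[0.1804, 0.1804, 0.1804, 0.0733, 0.0733, 0.0733, 0.0733, 0.0733, 0.0733, 0.0094, 0.0094]  mean=2.0553  Neff=7.6897  idx=[0, 0, 1, 1, 2, 2, 3, 4, 6, 7, 8]
step 3: w=[0.1667, 0.1667, 0.1667, 0.1667, 0.1667, 0.1667, 0.0000, 0.0000, 0.0000, 0.0000, 0.0000]  mean=1.6300  Neff=6.0002  idx=[0, 0, 1, 1, 2, 2, 3, 3, 4, 4, 5]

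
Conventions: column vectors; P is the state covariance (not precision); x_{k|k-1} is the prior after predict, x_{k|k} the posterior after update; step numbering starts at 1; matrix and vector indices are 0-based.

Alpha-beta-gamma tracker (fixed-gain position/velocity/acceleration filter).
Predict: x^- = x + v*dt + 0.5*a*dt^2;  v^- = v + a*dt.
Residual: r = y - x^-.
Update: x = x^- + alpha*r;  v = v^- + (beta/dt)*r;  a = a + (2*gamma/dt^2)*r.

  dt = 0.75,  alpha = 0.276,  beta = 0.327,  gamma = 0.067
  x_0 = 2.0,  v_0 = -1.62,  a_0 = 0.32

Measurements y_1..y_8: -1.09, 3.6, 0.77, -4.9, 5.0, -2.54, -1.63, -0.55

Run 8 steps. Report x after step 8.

step 1: x_pred=0.8750  r=-1.9650  x^+=0.3327  v^+=-2.2367  a^+=-0.1481
step 2: x_pred=-1.3866  r=4.9866  x^+=-0.0103  v^+=-0.1737  a^+=1.0398
step 3: x_pred=0.1519  r=0.6181  x^+=0.3225  v^+=0.8756  a^+=1.1870
step 4: x_pred=1.3131  r=-6.2131  x^+=-0.4017  v^+=-0.9430  a^+=-0.2931
step 5: x_pred=-1.1914  r=6.1914  x^+=0.5174  v^+=1.5367  a^+=1.1819
step 6: x_pred=2.0023  r=-4.5423  x^+=0.7487  v^+=0.4426  a^+=0.0998
step 7: x_pred=1.1087  r=-2.7387  x^+=0.3528  v^+=-0.6766  a^+=-0.5526
step 8: x_pred=-0.3101  r=-0.2399  x^+=-0.3763  v^+=-1.1957  a^+=-0.6098

x_post = -0.3763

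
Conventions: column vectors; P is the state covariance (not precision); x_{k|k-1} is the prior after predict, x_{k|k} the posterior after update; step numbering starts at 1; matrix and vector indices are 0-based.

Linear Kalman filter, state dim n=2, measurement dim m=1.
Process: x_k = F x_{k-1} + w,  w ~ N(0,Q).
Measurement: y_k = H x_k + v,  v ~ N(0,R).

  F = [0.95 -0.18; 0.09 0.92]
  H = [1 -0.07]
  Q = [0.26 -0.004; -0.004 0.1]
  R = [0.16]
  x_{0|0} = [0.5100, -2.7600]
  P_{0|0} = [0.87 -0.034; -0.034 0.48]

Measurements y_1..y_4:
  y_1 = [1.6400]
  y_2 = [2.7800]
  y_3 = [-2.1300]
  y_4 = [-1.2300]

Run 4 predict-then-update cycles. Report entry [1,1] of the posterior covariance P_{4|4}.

P_post[1,1] = 0.5168

step 1: x^-=[0.9813, -2.4933]  P^-=[1.0724 -0.0383; -0.0383 0.5077]  S=[1.2402]  K=[0.8668; -0.0595]  nu=[0.4842]  x^+=[1.4010, -2.5221]  P^+=[0.1405 0.0257; 0.0257 0.5033]
step 2: x^-=[1.7849, -2.1943]  P^-=[0.3943 -0.0533; -0.0533 0.5314]  S=[0.5644]  K=[0.7053; -0.1603]  nu=[0.8415]  x^+=[2.3784, -2.3292]  P^+=[0.1136 0.0105; 0.0105 0.5169]
step 3: x^-=[2.6787, -1.9288]  P^-=[0.3757 -0.0709; -0.0709 0.5402]  S=[0.5482]  K=[0.6943; -0.1982]  nu=[-4.9437]  x^+=[-0.7536, -0.9489]  P^+=[0.1114 0.0046; 0.0046 0.5186]
step 4: x^-=[-0.5451, -0.9408]  P^-=[0.3758 -0.0764; -0.0764 0.5406]  S=[0.5491]  K=[0.6941; -0.2081]  nu=[-0.7508]  x^+=[-1.0662, -0.7846]  P^+=[0.1113 0.0029; 0.0029 0.5168]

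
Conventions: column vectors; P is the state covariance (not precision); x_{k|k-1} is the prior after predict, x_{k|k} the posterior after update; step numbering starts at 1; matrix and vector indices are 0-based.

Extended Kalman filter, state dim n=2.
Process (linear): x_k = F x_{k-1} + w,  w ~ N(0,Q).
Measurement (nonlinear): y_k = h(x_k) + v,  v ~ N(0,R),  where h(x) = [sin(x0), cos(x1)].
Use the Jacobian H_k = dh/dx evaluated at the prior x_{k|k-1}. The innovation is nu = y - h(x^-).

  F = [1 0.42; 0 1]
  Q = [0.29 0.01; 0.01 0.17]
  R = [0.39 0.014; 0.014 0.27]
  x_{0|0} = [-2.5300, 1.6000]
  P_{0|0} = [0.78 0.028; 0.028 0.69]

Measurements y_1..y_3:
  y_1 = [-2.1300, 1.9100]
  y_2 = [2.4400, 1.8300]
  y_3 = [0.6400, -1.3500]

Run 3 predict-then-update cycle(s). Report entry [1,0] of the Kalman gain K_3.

step 1: x^-=[-1.8580, 1.6000]  P^-=[1.2152 0.3278; 0.3278 0.8600]  H_jac=[-0.2833 0.0000; 0.0000 -0.9996]  S=[0.4875 0.1068; 0.1068 1.1293]  K=[-0.6561 -0.2281; -0.0242 -0.7589]  nu=[-1.1710, 1.9392]  x^+=[-1.5320, 0.1566]  P^+=[0.9146 0.0708; 0.0708 0.2053]
step 2: x^-=[-1.4662, 0.1566]  P^-=[1.3003 0.1670; 0.1670 0.3753]  H_jac=[0.1044 0.0000; 0.0000 -0.1559]  S=[0.4042 0.0113; 0.0113 0.2791]  K=[0.3388 -0.1070; 0.0490 -0.2117]  nu=[3.4345, 0.8422]  x^+=[-0.3928, 0.1467]  P^+=[1.2516 0.1549; 0.1549 0.3621]
step 3: x^-=[-0.3312, 0.1467]  P^-=[1.7355 0.3170; 0.3170 0.5321]  H_jac=[0.9457 0.0000; 0.0000 -0.1462]  S=[1.9420 -0.0298; -0.0298 0.2814]  K=[0.8439 -0.0752; 0.1503 -0.2606]  nu=[0.9652, -2.3393]  x^+=[0.6594, 0.9014]  P^+=[0.3469 0.0581; 0.0581 0.4668]

K[1,0] = 0.1503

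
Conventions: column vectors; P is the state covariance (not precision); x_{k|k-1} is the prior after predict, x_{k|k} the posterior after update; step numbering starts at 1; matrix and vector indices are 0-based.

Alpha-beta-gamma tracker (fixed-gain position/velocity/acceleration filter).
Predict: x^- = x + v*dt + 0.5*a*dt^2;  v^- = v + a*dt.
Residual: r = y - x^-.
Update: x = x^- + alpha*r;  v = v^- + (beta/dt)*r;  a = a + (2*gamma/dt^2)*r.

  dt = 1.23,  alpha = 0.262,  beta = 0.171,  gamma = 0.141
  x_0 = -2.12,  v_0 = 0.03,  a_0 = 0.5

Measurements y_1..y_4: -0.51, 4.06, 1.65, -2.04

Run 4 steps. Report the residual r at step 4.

resid = -11.1835

step 1: x_pred=-1.7049  r=1.1949  x^+=-1.3918  v^+=0.8111  a^+=0.7227
step 2: x_pred=0.1526  r=3.9074  x^+=1.1763  v^+=2.2433  a^+=1.4511
step 3: x_pred=5.0332  r=-3.3832  x^+=4.1468  v^+=3.5577  a^+=0.8204
step 4: x_pred=9.1435  r=-11.1835  x^+=6.2134  v^+=3.0121  a^+=-1.2641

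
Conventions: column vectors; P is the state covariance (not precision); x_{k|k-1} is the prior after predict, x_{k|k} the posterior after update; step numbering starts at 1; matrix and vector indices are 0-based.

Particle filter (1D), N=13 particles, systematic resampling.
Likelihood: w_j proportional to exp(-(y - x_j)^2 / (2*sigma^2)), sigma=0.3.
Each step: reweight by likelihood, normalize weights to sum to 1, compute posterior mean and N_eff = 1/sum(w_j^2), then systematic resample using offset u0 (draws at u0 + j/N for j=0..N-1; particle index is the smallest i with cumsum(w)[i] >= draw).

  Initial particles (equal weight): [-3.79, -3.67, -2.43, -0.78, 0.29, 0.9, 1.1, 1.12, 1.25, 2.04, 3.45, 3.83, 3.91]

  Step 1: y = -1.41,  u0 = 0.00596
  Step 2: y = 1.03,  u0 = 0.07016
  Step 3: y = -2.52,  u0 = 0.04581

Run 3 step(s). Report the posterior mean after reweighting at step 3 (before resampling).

step 1: w=[0.0000, 0.0000, 0.0273, 0.9727, 0.0000, 0.0000, 0.0000, 0.0000, 0.0000, 0.0000, 0.0000, 0.0000, 0.0000]  mean=-0.8250  Neff=1.0560  idx=[2, 3, 3, 3, 3, 3, 3, 3, 3, 3, 3, 3, 3]
step 2: w=[0.0000, 0.0833, 0.0833, 0.0833, 0.0833, 0.0833, 0.0833, 0.0833, 0.0833, 0.0833, 0.0833, 0.0833, 0.0833]  mean=-0.7800  Neff=12.0000  idx=[1, 2, 3, 4, 5, 6, 7, 8, 9, 10, 11, 11, 12]
step 3: w=[0.0769, 0.0769, 0.0769, 0.0769, 0.0769, 0.0769, 0.0769, 0.0769, 0.0769, 0.0769, 0.0769, 0.0769, 0.0769]  mean=-0.7800  Neff=13.0000  idx=[0, 1, 2, 3, 4, 5, 6, 7, 8, 9, 10, 11, 12]

post_mean = -0.7800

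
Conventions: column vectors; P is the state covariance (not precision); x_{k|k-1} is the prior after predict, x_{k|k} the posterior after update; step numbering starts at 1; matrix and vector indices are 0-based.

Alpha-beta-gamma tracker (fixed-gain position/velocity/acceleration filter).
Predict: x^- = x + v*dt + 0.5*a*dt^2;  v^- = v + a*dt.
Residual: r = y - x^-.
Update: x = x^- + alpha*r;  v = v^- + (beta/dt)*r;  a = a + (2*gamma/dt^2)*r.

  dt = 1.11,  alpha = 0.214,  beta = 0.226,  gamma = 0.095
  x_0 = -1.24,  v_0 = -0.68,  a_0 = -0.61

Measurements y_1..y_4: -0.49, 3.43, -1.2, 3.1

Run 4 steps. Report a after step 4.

a_post = 1.1986

step 1: x_pred=-2.3706  r=1.8806  x^+=-1.9681  v^+=-0.9742  a^+=-0.3200
step 2: x_pred=-3.2466  r=6.6766  x^+=-1.8178  v^+=0.0300  a^+=0.7096
step 3: x_pred=-1.3474  r=0.1474  x^+=-1.3159  v^+=0.8477  a^+=0.7323
step 4: x_pred=0.0762  r=3.0238  x^+=0.7233  v^+=2.2762  a^+=1.1986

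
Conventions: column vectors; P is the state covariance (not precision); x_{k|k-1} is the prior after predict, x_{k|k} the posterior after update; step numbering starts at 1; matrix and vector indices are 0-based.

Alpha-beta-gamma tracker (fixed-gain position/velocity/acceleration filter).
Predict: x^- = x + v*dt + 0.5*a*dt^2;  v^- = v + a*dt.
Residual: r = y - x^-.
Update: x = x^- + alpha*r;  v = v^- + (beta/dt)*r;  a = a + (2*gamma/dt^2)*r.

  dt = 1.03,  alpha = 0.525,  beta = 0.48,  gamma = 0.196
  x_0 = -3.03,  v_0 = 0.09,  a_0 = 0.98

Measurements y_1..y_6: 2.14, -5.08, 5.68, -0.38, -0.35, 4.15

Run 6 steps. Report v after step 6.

step 1: x_pred=-2.4175  r=4.5575  x^+=-0.0248  v^+=3.2233  a^+=2.6640
step 2: x_pred=4.7083  r=-9.7883  x^+=-0.4306  v^+=1.4056  a^+=-0.9528
step 3: x_pred=0.5118  r=5.1682  x^+=3.2251  v^+=2.8327  a^+=0.9569
step 4: x_pred=6.6504  r=-7.0304  x^+=2.9594  v^+=0.5420  a^+=-1.6409
step 5: x_pred=2.6473  r=-2.9973  x^+=1.0737  v^+=-2.5449  a^+=-2.7484
step 6: x_pred=-3.0054  r=7.1554  x^+=0.7512  v^+=-2.0412  a^+=-0.1045

v_post = -2.0412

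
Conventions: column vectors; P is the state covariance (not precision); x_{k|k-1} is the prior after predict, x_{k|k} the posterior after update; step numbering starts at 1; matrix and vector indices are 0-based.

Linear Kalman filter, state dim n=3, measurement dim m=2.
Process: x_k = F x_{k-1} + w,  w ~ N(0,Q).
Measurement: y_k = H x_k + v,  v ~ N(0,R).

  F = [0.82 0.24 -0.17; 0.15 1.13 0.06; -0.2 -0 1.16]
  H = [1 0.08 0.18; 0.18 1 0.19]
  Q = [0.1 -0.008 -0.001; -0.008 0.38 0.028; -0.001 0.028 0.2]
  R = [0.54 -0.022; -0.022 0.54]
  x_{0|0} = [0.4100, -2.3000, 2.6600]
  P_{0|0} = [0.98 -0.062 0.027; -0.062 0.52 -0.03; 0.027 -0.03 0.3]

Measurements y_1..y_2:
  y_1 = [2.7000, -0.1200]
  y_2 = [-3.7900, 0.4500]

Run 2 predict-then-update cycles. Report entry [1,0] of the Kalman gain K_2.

K[1,0] = 0.0743

step 1: x^-=[-0.6680, -2.3779, 3.0036]  P^-=[0.7681 0.1968 -0.1997; 0.1968 1.0425 -0.0015; -0.1997 -0.0015 0.6304]  S=[1.2948 0.3762; 0.3762 1.6868]  K=[0.5629 0.0506; 0.0327 0.6316; -0.0864 0.0681]  nu=[3.0176, 1.8075]  x^+=[1.1222, -1.1376, 2.8658]  P^+=[0.3320 -0.0153 -0.1552; -0.0153 0.3527 -0.0507; -0.1552 -0.0507 0.6173]
step 2: x^-=[0.1600, -0.9452, 3.0999]  P^-=[0.4028 0.1128 -0.3435; 0.1128 0.8252 -0.0271; -0.3435 -0.0271 1.1159]  S=[0.8778 0.1874; 0.1874 1.4254]  K=[0.3917 0.0327; 0.0743 0.5798; -0.1887 0.1112]  nu=[-4.4323, 0.7774]  x^+=[-1.5508, -0.8239, 4.0226]  P^+=[0.2618 0.0172 -0.2908; 0.0172 0.3250 -0.0877; -0.2908 -0.0877 1.0749]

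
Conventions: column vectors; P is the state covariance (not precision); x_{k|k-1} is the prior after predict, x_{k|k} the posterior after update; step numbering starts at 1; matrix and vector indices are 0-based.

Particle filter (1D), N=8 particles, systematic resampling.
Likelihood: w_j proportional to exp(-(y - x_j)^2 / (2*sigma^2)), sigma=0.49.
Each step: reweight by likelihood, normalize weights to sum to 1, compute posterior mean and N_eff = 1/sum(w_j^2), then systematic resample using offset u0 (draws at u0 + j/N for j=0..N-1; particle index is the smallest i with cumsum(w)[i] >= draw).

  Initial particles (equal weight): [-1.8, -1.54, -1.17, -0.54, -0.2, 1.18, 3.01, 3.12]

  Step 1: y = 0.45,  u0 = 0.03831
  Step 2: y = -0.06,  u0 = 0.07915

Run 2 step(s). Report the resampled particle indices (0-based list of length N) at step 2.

resampled_idx = [0, 1, 1, 2, 3, 3, 4, 4]

step 1: w=[0.0000, 0.0003, 0.0048, 0.1478, 0.4720, 0.3751, 0.0000, 0.0000]  mean=0.2622  Neff=2.5952  idx=[3, 4, 4, 4, 4, 5, 5, 5]
step 2: w=[0.1351, 0.2096, 0.2096, 0.2096, 0.2096, 0.0089, 0.0089, 0.0089]  mean=-0.2092  Neff=5.1505  idx=[0, 1, 1, 2, 3, 3, 4, 4]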